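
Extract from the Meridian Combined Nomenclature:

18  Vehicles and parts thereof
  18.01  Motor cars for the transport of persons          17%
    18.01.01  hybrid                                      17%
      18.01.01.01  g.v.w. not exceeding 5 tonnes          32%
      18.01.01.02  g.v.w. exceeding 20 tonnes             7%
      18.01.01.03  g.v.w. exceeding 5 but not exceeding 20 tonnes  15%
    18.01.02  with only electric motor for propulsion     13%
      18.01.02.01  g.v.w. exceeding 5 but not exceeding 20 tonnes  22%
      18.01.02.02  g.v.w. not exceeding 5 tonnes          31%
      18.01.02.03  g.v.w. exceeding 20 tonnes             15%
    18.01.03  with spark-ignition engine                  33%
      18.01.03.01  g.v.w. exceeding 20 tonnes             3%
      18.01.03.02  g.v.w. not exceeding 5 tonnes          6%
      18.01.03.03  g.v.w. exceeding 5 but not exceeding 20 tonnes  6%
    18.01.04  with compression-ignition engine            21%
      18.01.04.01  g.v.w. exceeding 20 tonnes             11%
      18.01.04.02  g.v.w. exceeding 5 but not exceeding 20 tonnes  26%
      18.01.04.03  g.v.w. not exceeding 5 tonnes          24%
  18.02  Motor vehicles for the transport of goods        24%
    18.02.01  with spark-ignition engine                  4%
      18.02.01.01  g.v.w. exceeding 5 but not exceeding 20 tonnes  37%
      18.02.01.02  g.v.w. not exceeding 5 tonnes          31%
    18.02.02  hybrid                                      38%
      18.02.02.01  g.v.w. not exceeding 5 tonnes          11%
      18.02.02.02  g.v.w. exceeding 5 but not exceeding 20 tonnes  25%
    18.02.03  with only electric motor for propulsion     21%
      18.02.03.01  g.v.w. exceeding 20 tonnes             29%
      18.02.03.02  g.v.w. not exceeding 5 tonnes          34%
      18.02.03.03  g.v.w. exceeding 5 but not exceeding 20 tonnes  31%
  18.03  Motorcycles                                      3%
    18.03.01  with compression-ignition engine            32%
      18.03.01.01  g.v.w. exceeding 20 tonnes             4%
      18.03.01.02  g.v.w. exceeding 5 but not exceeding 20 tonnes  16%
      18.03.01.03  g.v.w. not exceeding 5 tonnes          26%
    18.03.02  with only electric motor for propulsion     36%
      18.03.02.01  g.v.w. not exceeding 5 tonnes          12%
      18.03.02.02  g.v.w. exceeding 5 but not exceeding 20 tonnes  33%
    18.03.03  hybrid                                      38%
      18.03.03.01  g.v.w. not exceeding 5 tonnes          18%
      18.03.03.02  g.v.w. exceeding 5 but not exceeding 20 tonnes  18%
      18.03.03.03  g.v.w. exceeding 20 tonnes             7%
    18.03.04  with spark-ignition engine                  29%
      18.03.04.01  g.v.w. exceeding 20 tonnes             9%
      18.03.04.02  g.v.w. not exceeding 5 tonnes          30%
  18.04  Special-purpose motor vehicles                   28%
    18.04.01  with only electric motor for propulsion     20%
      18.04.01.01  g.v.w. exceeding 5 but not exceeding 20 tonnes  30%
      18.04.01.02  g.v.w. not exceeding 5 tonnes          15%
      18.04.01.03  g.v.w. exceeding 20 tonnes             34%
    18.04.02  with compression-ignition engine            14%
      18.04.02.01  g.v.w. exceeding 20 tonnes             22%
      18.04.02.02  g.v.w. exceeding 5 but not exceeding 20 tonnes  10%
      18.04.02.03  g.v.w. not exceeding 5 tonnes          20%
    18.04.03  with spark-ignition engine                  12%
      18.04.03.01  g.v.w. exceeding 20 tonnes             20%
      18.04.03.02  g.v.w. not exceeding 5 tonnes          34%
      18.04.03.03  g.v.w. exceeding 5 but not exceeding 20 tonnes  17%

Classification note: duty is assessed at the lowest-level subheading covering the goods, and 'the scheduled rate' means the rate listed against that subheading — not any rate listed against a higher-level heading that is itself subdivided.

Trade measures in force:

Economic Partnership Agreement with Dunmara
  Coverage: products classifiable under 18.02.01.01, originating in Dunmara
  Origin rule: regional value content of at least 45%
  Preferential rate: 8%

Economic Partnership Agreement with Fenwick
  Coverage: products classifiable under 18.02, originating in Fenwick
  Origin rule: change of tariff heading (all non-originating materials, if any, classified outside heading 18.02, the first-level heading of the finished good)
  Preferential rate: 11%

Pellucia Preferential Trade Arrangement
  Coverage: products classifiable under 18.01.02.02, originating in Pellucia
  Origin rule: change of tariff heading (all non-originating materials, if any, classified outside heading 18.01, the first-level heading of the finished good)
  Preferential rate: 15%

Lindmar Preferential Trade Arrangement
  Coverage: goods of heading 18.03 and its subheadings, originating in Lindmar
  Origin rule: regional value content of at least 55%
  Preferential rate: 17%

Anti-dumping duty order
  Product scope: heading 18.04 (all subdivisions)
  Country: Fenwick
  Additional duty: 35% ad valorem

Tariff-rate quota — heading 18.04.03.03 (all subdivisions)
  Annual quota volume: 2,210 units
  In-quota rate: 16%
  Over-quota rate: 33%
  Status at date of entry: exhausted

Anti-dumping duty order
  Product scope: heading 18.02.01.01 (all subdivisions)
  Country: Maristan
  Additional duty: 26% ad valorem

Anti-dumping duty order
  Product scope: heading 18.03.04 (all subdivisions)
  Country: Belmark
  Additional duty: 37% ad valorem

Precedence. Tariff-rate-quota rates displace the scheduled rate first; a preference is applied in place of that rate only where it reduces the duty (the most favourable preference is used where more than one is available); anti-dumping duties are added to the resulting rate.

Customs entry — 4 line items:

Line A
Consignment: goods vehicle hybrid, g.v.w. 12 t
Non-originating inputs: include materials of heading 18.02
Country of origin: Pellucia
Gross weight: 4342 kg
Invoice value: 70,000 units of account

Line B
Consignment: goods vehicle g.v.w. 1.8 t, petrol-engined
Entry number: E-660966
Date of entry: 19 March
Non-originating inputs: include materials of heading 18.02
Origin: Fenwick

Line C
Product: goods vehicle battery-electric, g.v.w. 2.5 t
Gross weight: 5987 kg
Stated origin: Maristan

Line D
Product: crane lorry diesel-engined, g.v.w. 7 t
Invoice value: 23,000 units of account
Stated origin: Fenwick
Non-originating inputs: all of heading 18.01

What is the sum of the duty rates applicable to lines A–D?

Line A: goods vehicle → 18.02; hybrid → 18.02.02; g.v.w. 12 t → 18.02.02.02. Scheduled 25%. Pellucia agreement on 18.01.02.02: 18.02.02.02 not covered. → 25%.
Line B: goods vehicle → 18.02; petrol-engined → 18.02.01; g.v.w. 1.8 t → 18.02.01.02. Scheduled 31%. Fenwick agreement on 18.02: CTH not met. → 31%.
Line C: goods vehicle → 18.02; battery-electric → 18.02.03; g.v.w. 2.5 t → 18.02.03.02. Scheduled 34%. No special measure applies. → 34%.
Line D: crane lorry → 18.04; diesel-engined → 18.04.02; g.v.w. 7 t → 18.04.02.02. Scheduled 10%. Fenwick agreement on 18.02: 18.04.02.02 not covered; anti-dumping (Fenwick, 18.04): +35%; total 10% + 35% = 45%. → 45%.
Sum: 25% + 31% + 34% + 45% = 135%.

135%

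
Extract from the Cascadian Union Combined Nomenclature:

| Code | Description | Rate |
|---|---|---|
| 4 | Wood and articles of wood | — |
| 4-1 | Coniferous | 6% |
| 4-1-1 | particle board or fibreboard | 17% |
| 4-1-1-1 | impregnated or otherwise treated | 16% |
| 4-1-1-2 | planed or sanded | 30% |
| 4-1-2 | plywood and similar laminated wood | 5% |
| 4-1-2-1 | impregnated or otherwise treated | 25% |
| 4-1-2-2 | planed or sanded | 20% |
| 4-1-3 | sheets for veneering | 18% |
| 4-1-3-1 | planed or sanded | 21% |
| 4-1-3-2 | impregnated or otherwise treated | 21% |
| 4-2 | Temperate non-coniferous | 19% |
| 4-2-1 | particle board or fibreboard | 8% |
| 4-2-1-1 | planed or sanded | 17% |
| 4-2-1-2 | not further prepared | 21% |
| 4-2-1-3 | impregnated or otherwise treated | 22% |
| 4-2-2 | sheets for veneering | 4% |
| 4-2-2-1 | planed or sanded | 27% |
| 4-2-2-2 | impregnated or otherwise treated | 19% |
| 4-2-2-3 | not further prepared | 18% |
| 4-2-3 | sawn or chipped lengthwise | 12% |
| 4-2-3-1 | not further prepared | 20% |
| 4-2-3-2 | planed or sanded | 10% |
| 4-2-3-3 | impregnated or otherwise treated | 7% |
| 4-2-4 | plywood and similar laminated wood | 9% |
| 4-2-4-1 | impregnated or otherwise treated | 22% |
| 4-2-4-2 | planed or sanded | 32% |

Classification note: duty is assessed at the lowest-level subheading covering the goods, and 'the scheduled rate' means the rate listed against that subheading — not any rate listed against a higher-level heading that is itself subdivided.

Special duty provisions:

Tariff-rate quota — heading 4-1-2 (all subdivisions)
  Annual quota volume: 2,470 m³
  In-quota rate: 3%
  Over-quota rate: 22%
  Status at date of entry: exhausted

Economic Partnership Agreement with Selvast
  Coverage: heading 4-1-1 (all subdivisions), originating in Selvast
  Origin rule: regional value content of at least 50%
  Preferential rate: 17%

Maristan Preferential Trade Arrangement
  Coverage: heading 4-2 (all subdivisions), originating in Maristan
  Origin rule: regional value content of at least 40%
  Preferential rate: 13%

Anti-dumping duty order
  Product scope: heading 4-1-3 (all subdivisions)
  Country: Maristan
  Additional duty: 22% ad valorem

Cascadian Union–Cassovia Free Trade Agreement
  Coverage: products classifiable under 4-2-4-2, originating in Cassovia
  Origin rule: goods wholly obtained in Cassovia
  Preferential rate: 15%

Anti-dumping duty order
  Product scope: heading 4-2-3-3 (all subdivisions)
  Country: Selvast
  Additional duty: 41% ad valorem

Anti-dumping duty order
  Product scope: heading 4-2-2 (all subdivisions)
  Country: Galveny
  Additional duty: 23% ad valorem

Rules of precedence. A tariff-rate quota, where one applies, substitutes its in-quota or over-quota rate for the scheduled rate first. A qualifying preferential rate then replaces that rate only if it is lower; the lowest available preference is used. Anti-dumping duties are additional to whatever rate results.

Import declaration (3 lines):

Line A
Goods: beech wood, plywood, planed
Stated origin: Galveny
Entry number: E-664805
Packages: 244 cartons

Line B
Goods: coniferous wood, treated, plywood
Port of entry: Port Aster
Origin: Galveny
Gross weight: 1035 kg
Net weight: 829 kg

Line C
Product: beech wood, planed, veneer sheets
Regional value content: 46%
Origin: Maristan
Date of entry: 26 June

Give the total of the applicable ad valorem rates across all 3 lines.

67%

Line A: beech → 4-2; plywood → 4-2-4; planed → 4-2-4-2. Scheduled 32%. No special measure applies. → 32%.
Line B: coniferous → 4-1; plywood → 4-1-2; treated → 4-1-2-1. Scheduled 25%. quota on 4-1-2 exhausted → over-quota 22%. → 22%.
Line C: beech → 4-2; veneer sheets → 4-2-2; planed → 4-2-2-1. Scheduled 27%. Maristan agreement on 4-2: RVC ≥ 40% → 13% available; preferential 13%. → 13%.
Sum: 32% + 22% + 13% = 67%.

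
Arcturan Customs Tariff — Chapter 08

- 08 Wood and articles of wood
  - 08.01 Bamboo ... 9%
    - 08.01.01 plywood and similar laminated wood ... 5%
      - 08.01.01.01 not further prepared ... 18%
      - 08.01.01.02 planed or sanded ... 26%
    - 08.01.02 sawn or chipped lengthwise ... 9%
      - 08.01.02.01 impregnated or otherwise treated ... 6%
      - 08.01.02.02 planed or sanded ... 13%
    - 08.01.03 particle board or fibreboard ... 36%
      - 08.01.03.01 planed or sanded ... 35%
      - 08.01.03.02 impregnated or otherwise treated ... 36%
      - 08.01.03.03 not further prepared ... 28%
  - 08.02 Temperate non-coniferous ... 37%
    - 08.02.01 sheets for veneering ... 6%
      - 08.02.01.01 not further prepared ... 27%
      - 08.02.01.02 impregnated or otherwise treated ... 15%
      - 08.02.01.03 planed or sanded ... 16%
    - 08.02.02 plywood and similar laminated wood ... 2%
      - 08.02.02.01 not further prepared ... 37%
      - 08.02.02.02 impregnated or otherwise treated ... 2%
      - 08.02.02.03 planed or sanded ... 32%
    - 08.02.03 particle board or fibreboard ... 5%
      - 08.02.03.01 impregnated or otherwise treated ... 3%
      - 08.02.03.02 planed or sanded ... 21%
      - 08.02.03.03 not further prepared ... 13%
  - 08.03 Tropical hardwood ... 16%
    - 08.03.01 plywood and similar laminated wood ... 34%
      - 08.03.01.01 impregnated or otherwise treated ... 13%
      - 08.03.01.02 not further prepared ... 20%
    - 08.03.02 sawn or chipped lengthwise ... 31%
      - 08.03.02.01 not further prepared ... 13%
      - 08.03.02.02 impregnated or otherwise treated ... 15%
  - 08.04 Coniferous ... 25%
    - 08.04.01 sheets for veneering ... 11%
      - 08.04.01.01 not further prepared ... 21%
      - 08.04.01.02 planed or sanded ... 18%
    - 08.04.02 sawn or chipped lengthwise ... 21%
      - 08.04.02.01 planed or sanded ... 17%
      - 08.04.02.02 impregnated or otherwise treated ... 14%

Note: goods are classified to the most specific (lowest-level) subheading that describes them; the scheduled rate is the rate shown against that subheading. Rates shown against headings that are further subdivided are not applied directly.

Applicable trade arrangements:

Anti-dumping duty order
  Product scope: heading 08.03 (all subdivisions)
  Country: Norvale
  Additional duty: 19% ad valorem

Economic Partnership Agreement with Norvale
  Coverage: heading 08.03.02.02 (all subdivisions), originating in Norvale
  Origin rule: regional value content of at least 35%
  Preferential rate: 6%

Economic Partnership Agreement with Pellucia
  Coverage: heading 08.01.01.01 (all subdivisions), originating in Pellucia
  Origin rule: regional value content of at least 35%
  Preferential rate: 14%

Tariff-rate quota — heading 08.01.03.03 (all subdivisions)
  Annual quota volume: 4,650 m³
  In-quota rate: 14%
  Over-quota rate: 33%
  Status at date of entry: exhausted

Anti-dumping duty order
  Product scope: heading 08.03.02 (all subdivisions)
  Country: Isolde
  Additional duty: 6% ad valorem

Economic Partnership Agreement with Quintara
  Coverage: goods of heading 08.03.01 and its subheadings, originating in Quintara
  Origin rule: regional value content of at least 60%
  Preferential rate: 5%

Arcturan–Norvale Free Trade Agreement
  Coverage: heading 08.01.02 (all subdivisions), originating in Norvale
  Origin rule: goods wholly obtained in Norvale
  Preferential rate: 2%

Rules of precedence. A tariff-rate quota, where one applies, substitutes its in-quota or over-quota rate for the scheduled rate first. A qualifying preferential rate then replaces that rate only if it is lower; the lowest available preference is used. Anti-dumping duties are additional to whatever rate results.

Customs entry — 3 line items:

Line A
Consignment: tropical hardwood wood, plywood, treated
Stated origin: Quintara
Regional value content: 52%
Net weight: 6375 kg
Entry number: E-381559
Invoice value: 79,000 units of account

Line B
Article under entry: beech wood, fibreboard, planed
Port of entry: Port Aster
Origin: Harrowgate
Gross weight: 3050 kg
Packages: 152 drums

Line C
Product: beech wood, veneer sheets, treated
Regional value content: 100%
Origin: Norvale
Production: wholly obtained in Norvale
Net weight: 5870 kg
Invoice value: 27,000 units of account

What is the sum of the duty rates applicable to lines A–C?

49%

Line A: tropical hardwood → 08.03; plywood → 08.03.01; treated → 08.03.01.01. Scheduled 13%. Quintara agreement on 08.03.01: RVC < 60%. → 13%.
Line B: beech → 08.02; fibreboard → 08.02.03; planed → 08.02.03.02. Scheduled 21%. No special measure applies. → 21%.
Line C: beech → 08.02; veneer sheets → 08.02.01; treated → 08.02.01.02. Scheduled 15%. Norvale agreement on 08.03.02.02: 08.02.01.02 not covered; Norvale agreement on 08.01.02: 08.02.01.02 not covered. → 15%.
Sum: 13% + 21% + 15% = 49%.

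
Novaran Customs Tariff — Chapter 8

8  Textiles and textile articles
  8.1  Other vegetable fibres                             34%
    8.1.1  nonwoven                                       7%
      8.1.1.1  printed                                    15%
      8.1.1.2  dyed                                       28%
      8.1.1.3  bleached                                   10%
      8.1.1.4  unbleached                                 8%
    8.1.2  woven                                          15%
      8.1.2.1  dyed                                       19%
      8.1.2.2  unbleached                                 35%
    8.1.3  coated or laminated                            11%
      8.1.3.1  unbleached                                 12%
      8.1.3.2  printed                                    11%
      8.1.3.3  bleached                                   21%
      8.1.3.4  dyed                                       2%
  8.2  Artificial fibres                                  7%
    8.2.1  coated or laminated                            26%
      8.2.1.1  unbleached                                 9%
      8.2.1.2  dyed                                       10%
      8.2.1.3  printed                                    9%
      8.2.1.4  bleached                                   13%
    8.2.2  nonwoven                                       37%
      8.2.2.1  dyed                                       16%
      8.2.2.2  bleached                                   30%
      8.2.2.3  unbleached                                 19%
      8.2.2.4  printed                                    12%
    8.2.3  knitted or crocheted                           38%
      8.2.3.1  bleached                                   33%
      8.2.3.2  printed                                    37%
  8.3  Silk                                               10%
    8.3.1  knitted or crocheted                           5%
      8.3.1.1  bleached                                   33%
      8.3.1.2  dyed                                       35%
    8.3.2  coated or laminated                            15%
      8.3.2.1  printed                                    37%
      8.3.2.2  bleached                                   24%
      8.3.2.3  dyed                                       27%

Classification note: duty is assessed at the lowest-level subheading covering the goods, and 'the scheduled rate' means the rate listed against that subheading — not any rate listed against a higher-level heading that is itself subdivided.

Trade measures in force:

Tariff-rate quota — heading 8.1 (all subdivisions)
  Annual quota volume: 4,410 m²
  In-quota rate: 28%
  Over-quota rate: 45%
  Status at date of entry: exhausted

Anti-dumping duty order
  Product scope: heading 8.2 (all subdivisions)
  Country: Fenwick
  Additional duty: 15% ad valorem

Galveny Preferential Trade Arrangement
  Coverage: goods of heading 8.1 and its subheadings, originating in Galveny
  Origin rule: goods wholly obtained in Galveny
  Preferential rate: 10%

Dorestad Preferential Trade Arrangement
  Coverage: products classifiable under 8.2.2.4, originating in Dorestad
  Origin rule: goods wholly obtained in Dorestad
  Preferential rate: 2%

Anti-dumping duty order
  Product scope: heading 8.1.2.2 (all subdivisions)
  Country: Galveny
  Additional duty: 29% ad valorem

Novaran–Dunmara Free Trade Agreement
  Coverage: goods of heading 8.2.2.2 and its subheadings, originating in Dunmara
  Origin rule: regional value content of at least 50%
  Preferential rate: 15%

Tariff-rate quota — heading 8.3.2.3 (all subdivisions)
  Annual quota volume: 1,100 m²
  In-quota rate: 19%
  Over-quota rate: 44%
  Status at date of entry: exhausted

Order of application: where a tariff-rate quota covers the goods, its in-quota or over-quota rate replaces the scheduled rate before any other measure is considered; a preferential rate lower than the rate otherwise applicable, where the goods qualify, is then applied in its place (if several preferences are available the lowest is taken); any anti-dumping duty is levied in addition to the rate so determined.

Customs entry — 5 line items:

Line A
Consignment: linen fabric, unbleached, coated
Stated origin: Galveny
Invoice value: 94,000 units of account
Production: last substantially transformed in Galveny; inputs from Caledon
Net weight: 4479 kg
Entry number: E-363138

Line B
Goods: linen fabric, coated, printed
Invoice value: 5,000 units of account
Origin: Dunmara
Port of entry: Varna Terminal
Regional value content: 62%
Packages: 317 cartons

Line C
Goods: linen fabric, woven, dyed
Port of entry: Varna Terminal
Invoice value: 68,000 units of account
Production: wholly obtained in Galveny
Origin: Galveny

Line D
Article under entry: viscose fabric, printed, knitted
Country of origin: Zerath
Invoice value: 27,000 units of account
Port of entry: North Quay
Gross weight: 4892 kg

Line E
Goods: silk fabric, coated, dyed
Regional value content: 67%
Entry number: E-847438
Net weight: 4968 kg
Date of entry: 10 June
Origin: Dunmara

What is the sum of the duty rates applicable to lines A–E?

Line A: linen → 8.1; coated → 8.1.3; unbleached → 8.1.3.1. Scheduled 12%. quota on 8.1 exhausted → over-quota 45%; Galveny agreement on 8.1: not wholly obtained. → 45%.
Line B: linen → 8.1; coated → 8.1.3; printed → 8.1.3.2. Scheduled 11%. quota on 8.1 exhausted → over-quota 45%; Dunmara agreement on 8.2.2.2: 8.1.3.2 not covered. → 45%.
Line C: linen → 8.1; woven → 8.1.2; dyed → 8.1.2.1. Scheduled 19%. quota on 8.1 exhausted → over-quota 45%; Galveny agreement on 8.1: wholly obtained → 10% available; preferential 10%. → 10%.
Line D: viscose → 8.2; knitted → 8.2.3; printed → 8.2.3.2. Scheduled 37%. No special measure applies. → 37%.
Line E: silk → 8.3; coated → 8.3.2; dyed → 8.3.2.3. Scheduled 27%. quota on 8.3.2.3 exhausted → over-quota 44%; Dunmara agreement on 8.2.2.2: 8.3.2.3 not covered. → 44%.
Sum: 45% + 45% + 10% + 37% + 44% = 181%.

181%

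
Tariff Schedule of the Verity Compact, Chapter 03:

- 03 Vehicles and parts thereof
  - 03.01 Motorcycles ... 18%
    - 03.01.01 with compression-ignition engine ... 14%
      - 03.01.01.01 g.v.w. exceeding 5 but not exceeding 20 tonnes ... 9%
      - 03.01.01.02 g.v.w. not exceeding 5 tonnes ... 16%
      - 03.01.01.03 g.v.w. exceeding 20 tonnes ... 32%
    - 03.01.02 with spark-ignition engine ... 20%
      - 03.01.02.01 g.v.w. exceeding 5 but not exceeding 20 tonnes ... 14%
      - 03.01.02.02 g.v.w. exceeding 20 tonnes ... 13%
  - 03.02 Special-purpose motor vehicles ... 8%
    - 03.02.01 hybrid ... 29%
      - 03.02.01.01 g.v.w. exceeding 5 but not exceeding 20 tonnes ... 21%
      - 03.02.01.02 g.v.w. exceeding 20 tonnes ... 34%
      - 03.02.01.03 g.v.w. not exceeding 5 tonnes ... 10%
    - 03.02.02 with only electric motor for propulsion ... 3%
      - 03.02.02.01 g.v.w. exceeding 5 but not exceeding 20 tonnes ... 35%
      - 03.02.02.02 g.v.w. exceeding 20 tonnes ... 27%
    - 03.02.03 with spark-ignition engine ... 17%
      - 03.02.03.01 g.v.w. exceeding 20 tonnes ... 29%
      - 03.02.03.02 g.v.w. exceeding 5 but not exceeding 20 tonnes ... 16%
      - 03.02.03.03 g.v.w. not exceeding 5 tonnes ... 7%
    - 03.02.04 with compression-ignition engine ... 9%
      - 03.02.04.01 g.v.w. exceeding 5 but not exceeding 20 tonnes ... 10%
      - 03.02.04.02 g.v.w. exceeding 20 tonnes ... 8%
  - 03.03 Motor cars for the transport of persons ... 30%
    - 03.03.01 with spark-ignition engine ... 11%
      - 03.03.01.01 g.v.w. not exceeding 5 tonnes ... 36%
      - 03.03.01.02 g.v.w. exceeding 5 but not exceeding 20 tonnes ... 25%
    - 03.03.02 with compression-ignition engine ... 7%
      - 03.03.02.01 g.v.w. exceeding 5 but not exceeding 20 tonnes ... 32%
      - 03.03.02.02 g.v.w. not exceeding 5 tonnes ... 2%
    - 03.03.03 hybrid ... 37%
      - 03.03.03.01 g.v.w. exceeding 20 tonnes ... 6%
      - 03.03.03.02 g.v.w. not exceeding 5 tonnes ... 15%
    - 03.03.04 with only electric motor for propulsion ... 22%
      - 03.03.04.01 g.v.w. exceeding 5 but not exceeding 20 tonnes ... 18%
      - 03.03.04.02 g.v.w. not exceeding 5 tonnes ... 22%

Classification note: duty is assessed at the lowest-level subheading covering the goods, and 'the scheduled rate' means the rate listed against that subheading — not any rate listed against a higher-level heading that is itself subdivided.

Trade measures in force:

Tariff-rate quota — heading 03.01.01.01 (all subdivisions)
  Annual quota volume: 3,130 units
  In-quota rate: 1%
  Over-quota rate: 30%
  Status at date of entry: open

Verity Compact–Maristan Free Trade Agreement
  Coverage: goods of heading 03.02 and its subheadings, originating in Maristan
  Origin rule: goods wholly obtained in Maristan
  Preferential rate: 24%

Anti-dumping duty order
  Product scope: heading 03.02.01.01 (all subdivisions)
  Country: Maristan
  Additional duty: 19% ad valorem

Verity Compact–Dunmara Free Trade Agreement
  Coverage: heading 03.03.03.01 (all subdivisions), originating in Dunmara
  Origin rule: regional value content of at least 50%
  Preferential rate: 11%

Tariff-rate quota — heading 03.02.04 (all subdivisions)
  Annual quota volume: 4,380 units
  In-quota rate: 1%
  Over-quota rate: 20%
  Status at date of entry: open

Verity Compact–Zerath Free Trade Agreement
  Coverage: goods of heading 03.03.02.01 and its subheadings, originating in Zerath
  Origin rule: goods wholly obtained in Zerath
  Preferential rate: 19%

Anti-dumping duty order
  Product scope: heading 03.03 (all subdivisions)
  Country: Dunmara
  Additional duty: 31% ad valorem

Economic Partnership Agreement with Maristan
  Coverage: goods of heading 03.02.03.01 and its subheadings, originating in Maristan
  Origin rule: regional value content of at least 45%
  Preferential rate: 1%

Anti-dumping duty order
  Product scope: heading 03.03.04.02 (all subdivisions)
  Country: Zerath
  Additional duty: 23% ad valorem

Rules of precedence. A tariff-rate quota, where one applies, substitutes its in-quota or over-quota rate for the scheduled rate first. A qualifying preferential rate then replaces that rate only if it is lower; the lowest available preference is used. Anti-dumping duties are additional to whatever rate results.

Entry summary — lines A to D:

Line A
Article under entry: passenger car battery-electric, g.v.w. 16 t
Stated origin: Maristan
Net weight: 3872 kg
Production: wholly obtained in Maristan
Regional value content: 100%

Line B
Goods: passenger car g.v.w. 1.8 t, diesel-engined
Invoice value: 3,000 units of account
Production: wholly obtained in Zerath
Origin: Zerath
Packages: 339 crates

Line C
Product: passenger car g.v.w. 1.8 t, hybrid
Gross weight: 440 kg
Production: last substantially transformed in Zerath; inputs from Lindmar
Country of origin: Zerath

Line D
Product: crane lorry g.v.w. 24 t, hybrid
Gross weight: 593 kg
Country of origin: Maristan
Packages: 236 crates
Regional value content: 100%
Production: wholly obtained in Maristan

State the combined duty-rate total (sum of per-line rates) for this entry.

Line A: passenger car → 03.03; battery-electric → 03.03.04; g.v.w. 16 t → 03.03.04.01. Scheduled 18%. Maristan agreement on 03.02: 03.03.04.01 not covered; Maristan agreement on 03.02.03.01: 03.03.04.01 not covered. → 18%.
Line B: passenger car → 03.03; diesel-engined → 03.03.02; g.v.w. 1.8 t → 03.03.02.02. Scheduled 2%. Zerath agreement on 03.03.02.01: 03.03.02.02 not covered. → 2%.
Line C: passenger car → 03.03; hybrid → 03.03.03; g.v.w. 1.8 t → 03.03.03.02. Scheduled 15%. Zerath agreement on 03.03.02.01: 03.03.03.02 not covered. → 15%.
Line D: crane lorry → 03.02; hybrid → 03.02.01; g.v.w. 24 t → 03.02.01.02. Scheduled 34%. Maristan agreement on 03.02: wholly obtained → 24% available; Maristan agreement on 03.02.03.01: 03.02.01.02 not covered; preferential 24%. → 24%.
Sum: 18% + 2% + 15% + 24% = 59%.

59%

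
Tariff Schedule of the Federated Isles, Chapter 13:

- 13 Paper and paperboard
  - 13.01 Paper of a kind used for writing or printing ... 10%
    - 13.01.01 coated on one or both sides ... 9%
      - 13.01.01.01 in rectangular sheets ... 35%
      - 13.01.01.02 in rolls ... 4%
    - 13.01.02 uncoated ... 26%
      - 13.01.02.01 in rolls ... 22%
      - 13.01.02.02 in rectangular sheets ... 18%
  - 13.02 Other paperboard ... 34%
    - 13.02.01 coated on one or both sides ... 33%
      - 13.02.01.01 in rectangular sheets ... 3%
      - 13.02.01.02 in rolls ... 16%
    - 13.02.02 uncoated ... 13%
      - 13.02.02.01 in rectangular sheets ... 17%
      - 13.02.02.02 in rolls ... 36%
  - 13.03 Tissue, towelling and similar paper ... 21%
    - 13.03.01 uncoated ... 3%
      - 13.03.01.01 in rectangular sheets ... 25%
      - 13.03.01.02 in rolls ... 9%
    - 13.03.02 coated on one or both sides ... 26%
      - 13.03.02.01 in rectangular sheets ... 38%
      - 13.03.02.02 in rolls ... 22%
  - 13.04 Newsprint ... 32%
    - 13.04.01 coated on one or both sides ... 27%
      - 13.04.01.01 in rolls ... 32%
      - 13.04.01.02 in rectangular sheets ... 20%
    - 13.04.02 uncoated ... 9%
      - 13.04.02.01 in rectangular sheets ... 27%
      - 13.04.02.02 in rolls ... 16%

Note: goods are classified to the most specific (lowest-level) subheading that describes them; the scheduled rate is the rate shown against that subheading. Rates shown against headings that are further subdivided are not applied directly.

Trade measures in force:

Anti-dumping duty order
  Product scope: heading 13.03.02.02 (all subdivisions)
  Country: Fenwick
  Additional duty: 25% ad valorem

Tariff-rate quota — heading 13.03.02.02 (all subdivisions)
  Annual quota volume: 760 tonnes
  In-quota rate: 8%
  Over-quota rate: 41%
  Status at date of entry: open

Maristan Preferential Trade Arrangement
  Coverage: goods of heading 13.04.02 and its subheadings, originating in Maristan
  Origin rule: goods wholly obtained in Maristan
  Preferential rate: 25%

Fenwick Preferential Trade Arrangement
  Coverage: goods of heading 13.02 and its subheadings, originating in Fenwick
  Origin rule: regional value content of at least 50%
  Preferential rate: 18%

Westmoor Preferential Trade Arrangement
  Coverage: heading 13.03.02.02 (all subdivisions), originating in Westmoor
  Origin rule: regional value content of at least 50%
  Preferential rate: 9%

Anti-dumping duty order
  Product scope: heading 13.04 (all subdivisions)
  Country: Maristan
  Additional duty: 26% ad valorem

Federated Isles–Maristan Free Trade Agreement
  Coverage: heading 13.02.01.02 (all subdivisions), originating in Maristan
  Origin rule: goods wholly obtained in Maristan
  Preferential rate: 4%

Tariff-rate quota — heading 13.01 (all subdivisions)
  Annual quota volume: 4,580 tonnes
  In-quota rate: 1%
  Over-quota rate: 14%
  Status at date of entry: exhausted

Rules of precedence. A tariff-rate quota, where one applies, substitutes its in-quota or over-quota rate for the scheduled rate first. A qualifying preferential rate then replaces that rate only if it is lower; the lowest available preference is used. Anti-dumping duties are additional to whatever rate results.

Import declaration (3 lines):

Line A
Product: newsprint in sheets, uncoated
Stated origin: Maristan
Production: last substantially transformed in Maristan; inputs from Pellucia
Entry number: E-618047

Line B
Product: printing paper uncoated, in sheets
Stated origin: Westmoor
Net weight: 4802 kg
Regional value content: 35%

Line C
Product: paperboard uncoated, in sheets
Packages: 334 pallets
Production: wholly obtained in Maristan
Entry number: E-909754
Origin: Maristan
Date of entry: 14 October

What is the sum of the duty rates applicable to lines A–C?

Line A: newsprint → 13.04; uncoated → 13.04.02; in sheets → 13.04.02.01. Scheduled 27%. Maristan agreement on 13.04.02: not wholly obtained; Maristan agreement on 13.02.01.02: 13.04.02.01 not covered; anti-dumping (Maristan, 13.04): +26%; total 27% + 26% = 53%. → 53%.
Line B: printing paper → 13.01; uncoated → 13.01.02; in sheets → 13.01.02.02. Scheduled 18%. quota on 13.01 exhausted → over-quota 14%; Westmoor agreement on 13.03.02.02: 13.01.02.02 not covered. → 14%.
Line C: paperboard → 13.02; uncoated → 13.02.02; in sheets → 13.02.02.01. Scheduled 17%. Maristan agreement on 13.04.02: 13.02.02.01 not covered; Maristan agreement on 13.02.01.02: 13.02.02.01 not covered. → 17%.
Sum: 53% + 14% + 17% = 84%.

84%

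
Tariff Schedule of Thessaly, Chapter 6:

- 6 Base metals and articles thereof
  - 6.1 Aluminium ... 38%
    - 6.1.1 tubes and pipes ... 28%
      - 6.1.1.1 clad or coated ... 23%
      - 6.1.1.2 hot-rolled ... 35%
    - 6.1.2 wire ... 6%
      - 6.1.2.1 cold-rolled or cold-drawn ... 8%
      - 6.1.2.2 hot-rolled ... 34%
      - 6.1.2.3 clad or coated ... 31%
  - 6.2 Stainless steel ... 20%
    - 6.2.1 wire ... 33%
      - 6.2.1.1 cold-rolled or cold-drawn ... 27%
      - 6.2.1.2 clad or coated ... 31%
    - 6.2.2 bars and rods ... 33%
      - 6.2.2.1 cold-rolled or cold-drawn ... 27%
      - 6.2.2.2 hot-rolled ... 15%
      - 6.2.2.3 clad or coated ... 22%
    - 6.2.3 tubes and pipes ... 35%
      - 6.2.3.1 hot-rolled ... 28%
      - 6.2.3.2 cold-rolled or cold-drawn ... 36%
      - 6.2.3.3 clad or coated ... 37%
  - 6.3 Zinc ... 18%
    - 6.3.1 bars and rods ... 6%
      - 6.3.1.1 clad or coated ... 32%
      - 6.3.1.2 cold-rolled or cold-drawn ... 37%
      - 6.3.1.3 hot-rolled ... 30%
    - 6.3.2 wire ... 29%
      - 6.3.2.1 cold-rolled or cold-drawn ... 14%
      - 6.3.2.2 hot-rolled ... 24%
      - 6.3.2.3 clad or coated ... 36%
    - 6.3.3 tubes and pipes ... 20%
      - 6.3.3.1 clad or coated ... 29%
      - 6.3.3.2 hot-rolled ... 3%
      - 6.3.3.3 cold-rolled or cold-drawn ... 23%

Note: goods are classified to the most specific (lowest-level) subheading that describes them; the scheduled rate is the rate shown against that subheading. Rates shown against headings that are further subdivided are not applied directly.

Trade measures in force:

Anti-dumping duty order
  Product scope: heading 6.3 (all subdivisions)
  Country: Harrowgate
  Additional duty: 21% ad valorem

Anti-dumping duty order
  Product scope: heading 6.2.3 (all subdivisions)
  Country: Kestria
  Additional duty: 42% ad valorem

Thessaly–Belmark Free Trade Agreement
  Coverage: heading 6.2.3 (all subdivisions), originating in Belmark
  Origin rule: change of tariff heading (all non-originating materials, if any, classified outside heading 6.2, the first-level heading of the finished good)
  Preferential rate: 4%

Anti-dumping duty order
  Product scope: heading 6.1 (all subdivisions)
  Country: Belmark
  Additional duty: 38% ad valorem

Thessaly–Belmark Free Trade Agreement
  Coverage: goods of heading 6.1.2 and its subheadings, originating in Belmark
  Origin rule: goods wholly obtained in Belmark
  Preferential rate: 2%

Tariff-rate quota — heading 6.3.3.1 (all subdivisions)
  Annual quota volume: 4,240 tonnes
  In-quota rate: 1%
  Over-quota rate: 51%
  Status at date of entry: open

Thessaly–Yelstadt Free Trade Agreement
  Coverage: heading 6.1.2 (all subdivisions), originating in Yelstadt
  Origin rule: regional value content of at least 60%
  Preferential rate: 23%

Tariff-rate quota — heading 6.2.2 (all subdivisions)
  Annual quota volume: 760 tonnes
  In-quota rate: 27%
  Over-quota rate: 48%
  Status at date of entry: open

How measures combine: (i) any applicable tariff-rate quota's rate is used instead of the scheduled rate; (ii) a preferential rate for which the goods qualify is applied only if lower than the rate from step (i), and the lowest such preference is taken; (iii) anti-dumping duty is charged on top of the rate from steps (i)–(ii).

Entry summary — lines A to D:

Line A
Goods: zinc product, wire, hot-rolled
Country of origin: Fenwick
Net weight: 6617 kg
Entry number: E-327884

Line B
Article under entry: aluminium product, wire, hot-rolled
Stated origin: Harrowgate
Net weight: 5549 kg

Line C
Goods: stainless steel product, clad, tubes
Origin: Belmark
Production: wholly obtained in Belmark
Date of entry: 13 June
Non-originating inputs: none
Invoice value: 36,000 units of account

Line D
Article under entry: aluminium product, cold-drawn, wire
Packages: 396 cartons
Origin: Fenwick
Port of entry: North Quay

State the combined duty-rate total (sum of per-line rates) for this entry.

Line A: zinc → 6.3; wire → 6.3.2; hot-rolled → 6.3.2.2. Scheduled 24%. No special measure applies. → 24%.
Line B: aluminium → 6.1; wire → 6.1.2; hot-rolled → 6.1.2.2. Scheduled 34%. No special measure applies. → 34%.
Line C: stainless steel → 6.2; tubes → 6.2.3; clad → 6.2.3.3. Scheduled 37%. Belmark agreement on 6.2.3: CTH met → 4% available; Belmark agreement on 6.1.2: 6.2.3.3 not covered; preferential 4%. → 4%.
Line D: aluminium → 6.1; wire → 6.1.2; cold-drawn → 6.1.2.1. Scheduled 8%. No special measure applies. → 8%.
Sum: 24% + 34% + 4% + 8% = 70%.

70%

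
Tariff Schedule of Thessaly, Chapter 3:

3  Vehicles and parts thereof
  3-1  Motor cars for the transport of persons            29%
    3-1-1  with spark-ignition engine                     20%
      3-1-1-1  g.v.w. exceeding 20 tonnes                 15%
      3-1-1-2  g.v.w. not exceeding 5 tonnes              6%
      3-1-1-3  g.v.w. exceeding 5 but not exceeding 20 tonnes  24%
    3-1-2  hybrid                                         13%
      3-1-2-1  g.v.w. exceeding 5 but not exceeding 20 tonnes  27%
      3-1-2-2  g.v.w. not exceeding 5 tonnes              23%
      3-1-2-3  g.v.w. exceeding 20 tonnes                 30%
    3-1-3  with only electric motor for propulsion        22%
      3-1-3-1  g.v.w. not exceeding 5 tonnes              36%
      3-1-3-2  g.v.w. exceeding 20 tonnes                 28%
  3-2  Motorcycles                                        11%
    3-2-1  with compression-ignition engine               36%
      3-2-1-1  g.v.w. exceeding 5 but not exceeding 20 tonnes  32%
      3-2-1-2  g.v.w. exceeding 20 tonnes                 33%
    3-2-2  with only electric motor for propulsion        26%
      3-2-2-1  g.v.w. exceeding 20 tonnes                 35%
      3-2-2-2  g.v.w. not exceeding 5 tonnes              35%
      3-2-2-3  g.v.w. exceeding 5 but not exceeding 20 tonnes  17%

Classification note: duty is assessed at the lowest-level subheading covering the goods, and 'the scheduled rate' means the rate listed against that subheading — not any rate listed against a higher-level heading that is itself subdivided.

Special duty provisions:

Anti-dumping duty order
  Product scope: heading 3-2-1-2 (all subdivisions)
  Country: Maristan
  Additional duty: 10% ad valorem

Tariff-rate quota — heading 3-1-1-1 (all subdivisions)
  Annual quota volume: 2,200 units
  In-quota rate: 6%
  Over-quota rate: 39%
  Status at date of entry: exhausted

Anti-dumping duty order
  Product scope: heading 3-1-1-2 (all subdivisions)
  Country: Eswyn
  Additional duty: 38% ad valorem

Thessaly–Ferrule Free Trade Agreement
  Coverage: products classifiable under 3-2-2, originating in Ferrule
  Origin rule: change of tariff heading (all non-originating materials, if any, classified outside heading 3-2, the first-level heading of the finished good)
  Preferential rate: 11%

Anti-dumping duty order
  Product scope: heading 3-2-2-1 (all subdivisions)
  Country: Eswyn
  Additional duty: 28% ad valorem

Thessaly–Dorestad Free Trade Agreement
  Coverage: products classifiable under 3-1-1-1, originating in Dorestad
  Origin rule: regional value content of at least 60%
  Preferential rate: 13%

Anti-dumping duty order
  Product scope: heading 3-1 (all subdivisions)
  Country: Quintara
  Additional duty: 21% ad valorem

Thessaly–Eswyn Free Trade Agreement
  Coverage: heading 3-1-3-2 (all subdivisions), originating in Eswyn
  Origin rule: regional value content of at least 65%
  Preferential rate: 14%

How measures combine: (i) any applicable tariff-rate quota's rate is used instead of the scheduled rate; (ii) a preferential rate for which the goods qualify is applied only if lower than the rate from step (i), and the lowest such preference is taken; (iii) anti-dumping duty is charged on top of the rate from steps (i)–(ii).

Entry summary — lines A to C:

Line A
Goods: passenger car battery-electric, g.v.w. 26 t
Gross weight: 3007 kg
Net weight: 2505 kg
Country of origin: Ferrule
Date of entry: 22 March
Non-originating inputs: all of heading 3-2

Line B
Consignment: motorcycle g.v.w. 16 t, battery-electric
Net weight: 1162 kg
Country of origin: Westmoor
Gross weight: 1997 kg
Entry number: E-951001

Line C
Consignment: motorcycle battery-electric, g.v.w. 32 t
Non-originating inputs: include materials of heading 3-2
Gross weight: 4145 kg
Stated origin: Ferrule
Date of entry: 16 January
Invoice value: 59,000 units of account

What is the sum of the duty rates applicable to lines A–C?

Line A: passenger car → 3-1; battery-electric → 3-1-3; g.v.w. 26 t → 3-1-3-2. Scheduled 28%. Ferrule agreement on 3-2-2: 3-1-3-2 not covered. → 28%.
Line B: motorcycle → 3-2; battery-electric → 3-2-2; g.v.w. 16 t → 3-2-2-3. Scheduled 17%. No special measure applies. → 17%.
Line C: motorcycle → 3-2; battery-electric → 3-2-2; g.v.w. 32 t → 3-2-2-1. Scheduled 35%. Ferrule agreement on 3-2-2: CTH not met. → 35%.
Sum: 28% + 17% + 35% = 80%.

80%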